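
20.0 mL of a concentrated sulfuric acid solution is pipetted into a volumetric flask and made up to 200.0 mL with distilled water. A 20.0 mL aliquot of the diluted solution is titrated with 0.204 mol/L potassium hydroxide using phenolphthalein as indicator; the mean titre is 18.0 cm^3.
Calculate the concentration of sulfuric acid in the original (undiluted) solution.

H2SO4 + 2 KOH → K2SO4 + 2 H2O
n(KOH) = 0.0180 × 0.204 = 3.67 × 10^-3 mol
From the 1:2 ratio, n(H2SO4) in the aliquot = 1/2 × 3.67 × 10^-3 = 1.84 × 10^-3 mol
[H2SO4]_dilute = 1.84 × 10^-3 / 0.0200 = 0.0918 mol/L
Dilution factor = 200.0 / 20.0 = 10.00
[H2SO4]_stock = 0.0918 × 10.00 = 0.918 mol/L

0.918 mol/L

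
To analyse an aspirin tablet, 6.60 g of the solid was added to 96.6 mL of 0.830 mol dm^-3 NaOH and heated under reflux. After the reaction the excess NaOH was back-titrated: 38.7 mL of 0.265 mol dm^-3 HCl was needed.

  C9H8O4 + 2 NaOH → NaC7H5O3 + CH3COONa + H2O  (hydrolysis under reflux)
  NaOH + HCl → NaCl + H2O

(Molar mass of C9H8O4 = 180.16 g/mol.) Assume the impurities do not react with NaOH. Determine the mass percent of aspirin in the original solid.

n(NaOH) added = 0.0966 × 0.830 = 0.0802 mol
n(HCl) used in back-titration = 0.0387 × 0.265 = 0.0103 mol
n(NaOH) left over = 0.0103 mol (1:1 ratio)
n(NaOH) consumed by analyte = 0.0802 − 0.0103 = 0.0699 mol
From the 1:2 ratio, n(C9H8O4) = 1/2 × 0.0699 = 0.0350 mol
mass of C9H8O4 = 0.0350 × 180.16 = 6.30 g
% C9H8O4 = 6.30 / 6.60 × 100 = 95.4 %

95.4 %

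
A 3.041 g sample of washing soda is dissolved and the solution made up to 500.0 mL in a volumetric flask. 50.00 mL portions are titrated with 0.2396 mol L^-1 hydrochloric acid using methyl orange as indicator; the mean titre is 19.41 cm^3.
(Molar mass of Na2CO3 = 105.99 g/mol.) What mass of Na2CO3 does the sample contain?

Na2CO3 + 2 HCl → 2 NaCl + H2O + CO2
n(HCl) per titration = 0.01941 × 0.2396 = 4.651 × 10^-3 mol
From the 1:2 ratio, n(Na2CO3) in each aliquot = 1/2 × 4.651 × 10^-3 = 2.325 × 10^-3 mol
n(Na2CO3) in the whole flask = 2.325 × 10^-3 × 500.0/50.00 = 0.02325 mol
mass of Na2CO3 = 0.02325 × 105.99 = 2.465 g

2.465 g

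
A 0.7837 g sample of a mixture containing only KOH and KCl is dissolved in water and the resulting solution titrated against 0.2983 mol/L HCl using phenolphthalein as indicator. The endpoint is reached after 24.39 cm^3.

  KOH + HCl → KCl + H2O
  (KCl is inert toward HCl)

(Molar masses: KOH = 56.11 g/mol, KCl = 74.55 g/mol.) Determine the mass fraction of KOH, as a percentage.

n(HCl) = 0.02439 × 0.2983 = 7.276 × 10^-3 mol
Let x = n(KOH), y = n(KCl).
Titrant: 1x = 7.276 × 10^-3;  mass: 56.11x + 74.55y = 0.7837
Solving, x = 7.276 × 10^-3 mol, y = 5.036 × 10^-3 mol
mass of KOH = 7.276 × 10^-3 × 56.11 = 0.4082 g
% KOH = 0.4082 / 0.7837 × 100 = 52.09 %

52.09 %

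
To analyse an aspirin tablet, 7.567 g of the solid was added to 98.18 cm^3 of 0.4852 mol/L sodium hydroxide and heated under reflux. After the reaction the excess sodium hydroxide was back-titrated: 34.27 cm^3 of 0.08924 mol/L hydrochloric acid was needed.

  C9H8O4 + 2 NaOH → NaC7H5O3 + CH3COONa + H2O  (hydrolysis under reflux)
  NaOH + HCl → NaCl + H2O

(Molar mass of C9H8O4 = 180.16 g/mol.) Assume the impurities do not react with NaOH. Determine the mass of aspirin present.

4.016 g

n(NaOH) added = 0.09818 × 0.4852 = 0.04764 mol
n(HCl) used in back-titration = 0.03427 × 0.08924 = 3.058 × 10^-3 mol
n(NaOH) left over = 3.058 × 10^-3 mol (1:1 ratio)
n(NaOH) consumed by analyte = 0.04764 − 3.058 × 10^-3 = 0.04458 mol
From the 1:2 ratio, n(C9H8O4) = 1/2 × 0.04458 = 0.02229 mol
mass of C9H8O4 = 0.02229 × 180.16 = 4.016 g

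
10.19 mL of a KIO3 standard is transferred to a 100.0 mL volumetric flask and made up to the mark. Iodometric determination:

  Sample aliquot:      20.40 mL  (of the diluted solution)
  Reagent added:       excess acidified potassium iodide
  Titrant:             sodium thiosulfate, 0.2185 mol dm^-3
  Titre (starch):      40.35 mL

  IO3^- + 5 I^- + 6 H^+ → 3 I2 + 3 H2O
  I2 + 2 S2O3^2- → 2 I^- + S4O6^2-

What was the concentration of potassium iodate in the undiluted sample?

n(S2O3^2-) = 0.04035 × 0.2185 = 8.816 × 10^-3 mol
n(I2) = n(S2O3^2-)/2 = 4.408 × 10^-3 mol
From the 1:3 ratio, n(IO3^-) in the aliquot = 1/3 × 4.408 × 10^-3 = 1.469 × 10^-3 mol
[IO3^-]_dilute = 1.469 × 10^-3 / 0.02040 = 0.07203 mol/L
[IO3^-]_original = 0.07203 × 100.0/10.19 = 0.7069 mol/L

0.7069 mol/L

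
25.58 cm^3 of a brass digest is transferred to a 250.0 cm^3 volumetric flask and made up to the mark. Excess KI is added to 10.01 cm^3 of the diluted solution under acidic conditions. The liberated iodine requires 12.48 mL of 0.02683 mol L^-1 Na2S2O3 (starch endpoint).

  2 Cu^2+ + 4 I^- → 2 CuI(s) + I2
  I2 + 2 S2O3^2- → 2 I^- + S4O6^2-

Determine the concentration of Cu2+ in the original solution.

n(S2O3^2-) = 0.01248 × 0.02683 = 3.348 × 10^-4 mol
n(I2) = n(S2O3^2-)/2 = 1.674 × 10^-4 mol
From the 2:1 ratio, n(Cu2+) in the aliquot = 2/1 × 1.674 × 10^-4 = 3.348 × 10^-4 mol
[Cu2+]_dilute = 3.348 × 10^-4 / 0.01001 = 0.03345 mol/L
[Cu2+]_original = 0.03345 × 250.0/25.58 = 0.3269 mol/L

0.3269 mol/L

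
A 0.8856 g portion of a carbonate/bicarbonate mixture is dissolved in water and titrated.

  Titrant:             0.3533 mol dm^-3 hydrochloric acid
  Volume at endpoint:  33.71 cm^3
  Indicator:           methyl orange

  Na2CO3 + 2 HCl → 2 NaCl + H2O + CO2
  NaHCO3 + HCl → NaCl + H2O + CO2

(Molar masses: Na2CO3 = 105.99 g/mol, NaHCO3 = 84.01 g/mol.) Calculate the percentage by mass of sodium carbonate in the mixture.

22.18 %

n(HCl) = 0.03371 × 0.3533 = 0.01191 mol
Let x = n(Na2CO3), y = n(NaHCO3).
Titrant: 2x + 1y = 0.01191;  mass: 105.99x + 84.01y = 0.8856
Solving, x = 1.853 × 10^-3 mol, y = 8.204 × 10^-3 mol
mass of Na2CO3 = 1.853 × 10^-3 × 105.99 = 0.1964 g
% Na2CO3 = 0.1964 / 0.8856 × 100 = 22.18 %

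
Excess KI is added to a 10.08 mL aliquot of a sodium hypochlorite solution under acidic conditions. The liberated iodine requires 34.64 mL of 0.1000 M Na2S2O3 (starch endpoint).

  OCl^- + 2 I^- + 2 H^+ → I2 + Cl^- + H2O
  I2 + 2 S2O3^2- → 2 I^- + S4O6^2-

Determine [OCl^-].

0.1718 M

n(S2O3^2-) = 0.03464 × 0.1000 = 3.464 × 10^-3 mol
n(I2) = n(S2O3^2-)/2 = 1.732 × 10^-3 mol
n(OCl^-) in the aliquot = 1.732 × 10^-3 mol (1:1 ratio)
[OCl^-] = 1.732 × 10^-3 / 0.01008 = 0.1718 mol/L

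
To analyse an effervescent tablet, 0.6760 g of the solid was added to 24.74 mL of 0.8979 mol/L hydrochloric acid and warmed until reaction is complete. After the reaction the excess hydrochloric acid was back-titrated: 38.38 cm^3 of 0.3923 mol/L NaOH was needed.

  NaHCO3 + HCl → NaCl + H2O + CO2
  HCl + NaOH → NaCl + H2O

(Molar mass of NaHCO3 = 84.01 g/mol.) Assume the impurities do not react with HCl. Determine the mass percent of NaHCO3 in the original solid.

88.95 %

n(HCl) added = 0.02474 × 0.8979 = 0.02221 mol
n(NaOH) used in back-titration = 0.03838 × 0.3923 = 0.01506 mol
n(HCl) left over = 0.01506 mol (1:1 ratio)
n(HCl) consumed by analyte = 0.02221 − 0.01506 = 7.158 × 10^-3 mol
n(NaHCO3) = 7.158 × 10^-3 mol (1:1 ratio)
mass of NaHCO3 = 7.158 × 10^-3 × 84.01 = 0.6013 g
% NaHCO3 = 0.6013 / 0.6760 × 100 = 88.95 %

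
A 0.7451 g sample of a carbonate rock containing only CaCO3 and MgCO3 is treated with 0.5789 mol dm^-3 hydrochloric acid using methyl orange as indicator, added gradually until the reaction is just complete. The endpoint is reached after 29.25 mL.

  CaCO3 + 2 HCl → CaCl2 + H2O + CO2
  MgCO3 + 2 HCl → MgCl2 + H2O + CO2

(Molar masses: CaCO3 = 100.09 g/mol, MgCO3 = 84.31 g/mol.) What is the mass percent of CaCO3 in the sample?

26.64 %

n(HCl) = 0.02925 × 0.5789 = 0.01693 mol
Let x = n(CaCO3), y = n(MgCO3).
Titrant: 2x + 2y = 0.01693;  mass: 100.09x + 84.31y = 0.7451
Solving, x = 1.983 × 10^-3 mol, y = 6.483 × 10^-3 mol
mass of CaCO3 = 1.983 × 10^-3 × 100.09 = 0.1985 g
% CaCO3 = 0.1985 / 0.7451 × 100 = 26.64 %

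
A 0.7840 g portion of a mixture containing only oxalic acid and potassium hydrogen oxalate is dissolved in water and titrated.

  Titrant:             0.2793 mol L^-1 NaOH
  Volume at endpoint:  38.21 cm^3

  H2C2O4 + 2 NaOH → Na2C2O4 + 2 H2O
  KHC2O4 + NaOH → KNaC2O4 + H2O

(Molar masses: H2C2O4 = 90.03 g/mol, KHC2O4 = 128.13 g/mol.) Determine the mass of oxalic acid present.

0.3160 g

n(NaOH) = 0.03821 × 0.2793 = 0.01067 mol
Let x = n(H2C2O4), y = n(KHC2O4).
Titrant: 2x + 1y = 0.01067;  mass: 90.03x + 128.13y = 0.7840
Solving, x = 3.510 × 10^-3 mol, y = 3.653 × 10^-3 mol
mass of H2C2O4 = 3.510 × 10^-3 × 90.03 = 0.3160 g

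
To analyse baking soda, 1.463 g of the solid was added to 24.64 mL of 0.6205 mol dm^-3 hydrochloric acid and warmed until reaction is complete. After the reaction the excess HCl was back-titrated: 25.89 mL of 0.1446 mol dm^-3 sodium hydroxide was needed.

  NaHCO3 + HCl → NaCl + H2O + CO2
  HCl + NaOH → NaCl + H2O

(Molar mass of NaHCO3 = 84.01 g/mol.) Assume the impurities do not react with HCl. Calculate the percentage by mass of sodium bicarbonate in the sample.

66.30 %

n(HCl) added = 0.02464 × 0.6205 = 0.01529 mol
n(NaOH) used in back-titration = 0.02589 × 0.1446 = 3.744 × 10^-3 mol
n(HCl) left over = 3.744 × 10^-3 mol (1:1 ratio)
n(HCl) consumed by analyte = 0.01529 − 3.744 × 10^-3 = 0.01155 mol
n(NaHCO3) = 0.01155 mol (1:1 ratio)
mass of NaHCO3 = 0.01155 × 84.01 = 0.9699 g
% NaHCO3 = 0.9699 / 1.463 × 100 = 66.30 %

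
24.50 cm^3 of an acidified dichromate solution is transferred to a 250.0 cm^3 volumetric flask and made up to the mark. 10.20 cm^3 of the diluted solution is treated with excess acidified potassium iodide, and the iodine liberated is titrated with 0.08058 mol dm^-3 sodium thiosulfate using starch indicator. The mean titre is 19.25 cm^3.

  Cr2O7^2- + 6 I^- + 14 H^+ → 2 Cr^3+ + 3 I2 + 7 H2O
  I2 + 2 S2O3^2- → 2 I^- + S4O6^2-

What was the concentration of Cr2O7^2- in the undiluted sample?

n(S2O3^2-) = 0.01925 × 0.08058 = 1.551 × 10^-3 mol
n(I2) = n(S2O3^2-)/2 = 7.756 × 10^-4 mol
From the 1:3 ratio, n(Cr2O7^2-) in the aliquot = 1/3 × 7.756 × 10^-4 = 2.585 × 10^-4 mol
[Cr2O7^2-]_dilute = 2.585 × 10^-4 / 0.01020 = 0.02535 mol/L
[Cr2O7^2-]_original = 0.02535 × 250.0/24.50 = 0.2586 mol/L

0.2586 mol/L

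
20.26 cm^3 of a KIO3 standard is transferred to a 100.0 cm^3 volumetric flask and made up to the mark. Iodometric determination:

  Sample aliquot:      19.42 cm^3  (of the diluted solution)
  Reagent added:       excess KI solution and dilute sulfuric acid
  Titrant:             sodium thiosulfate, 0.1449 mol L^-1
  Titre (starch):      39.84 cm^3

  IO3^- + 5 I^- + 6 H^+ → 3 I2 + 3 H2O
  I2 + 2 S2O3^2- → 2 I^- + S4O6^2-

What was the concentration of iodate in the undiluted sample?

n(S2O3^2-) = 0.03984 × 0.1449 = 5.773 × 10^-3 mol
n(I2) = n(S2O3^2-)/2 = 2.886 × 10^-3 mol
From the 1:3 ratio, n(IO3^-) in the aliquot = 1/3 × 2.886 × 10^-3 = 9.621 × 10^-4 mol
[IO3^-]_dilute = 9.621 × 10^-4 / 0.01942 = 0.04954 mol/L
[IO3^-]_original = 0.04954 × 100.0/20.26 = 0.2445 mol/L

0.2445 mol/L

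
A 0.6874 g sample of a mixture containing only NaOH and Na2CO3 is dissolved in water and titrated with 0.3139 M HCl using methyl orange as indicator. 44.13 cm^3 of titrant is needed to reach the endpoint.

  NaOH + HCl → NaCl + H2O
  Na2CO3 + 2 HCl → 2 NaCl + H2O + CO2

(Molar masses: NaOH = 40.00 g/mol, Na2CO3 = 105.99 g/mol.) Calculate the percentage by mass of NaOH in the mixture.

n(HCl) = 0.04413 × 0.3139 = 0.01385 mol
Let x = n(NaOH), y = n(Na2CO3).
Titrant: 1x + 2y = 0.01385;  mass: 40.00x + 105.99y = 0.6874
Solving, x = 3.594 × 10^-3 mol, y = 5.129 × 10^-3 mol
mass of NaOH = 3.594 × 10^-3 × 40.00 = 0.1438 g
% NaOH = 0.1438 / 0.6874 × 100 = 20.92 %

20.92 %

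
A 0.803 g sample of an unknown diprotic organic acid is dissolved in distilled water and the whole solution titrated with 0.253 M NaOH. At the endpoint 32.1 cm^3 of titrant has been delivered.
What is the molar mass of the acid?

n(NaOH) = 0.0321 L × 0.253 mol/L = 8.12 × 10^-3 mol
From the 1:2 ratio, n(H2A) = 1/2 × 8.12 × 10^-3 = 4.06 × 10^-3 mol
M = m / n = 0.803 g / 4.06 × 10^-3 mol = 198 g/mol

198 g/mol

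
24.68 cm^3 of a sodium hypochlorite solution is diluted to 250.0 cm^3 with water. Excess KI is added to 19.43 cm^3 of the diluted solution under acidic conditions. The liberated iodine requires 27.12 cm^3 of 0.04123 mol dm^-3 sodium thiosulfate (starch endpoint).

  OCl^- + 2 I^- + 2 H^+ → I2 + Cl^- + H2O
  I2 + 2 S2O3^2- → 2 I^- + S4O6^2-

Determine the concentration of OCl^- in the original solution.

n(S2O3^2-) = 0.02712 × 0.04123 = 1.118 × 10^-3 mol
n(I2) = n(S2O3^2-)/2 = 5.591 × 10^-4 mol
n(OCl^-) in the aliquot = 5.591 × 10^-4 mol (1:1 ratio)
[OCl^-]_dilute = 5.591 × 10^-4 / 0.01943 = 0.02877 mol/L
[OCl^-]_original = 0.02877 × 250.0/24.68 = 0.2915 mol/L

0.2915 mol/L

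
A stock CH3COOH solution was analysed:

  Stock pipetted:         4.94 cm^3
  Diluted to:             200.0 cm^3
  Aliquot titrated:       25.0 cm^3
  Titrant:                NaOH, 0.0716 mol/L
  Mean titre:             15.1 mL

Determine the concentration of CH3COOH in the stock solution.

CH3COOH + NaOH → CH3COONa + H2O
n(NaOH) = 0.0151 × 0.0716 = 1.08 × 10^-3 mol
n(CH3COOH) in the aliquot = 1.08 × 10^-3 mol (1:1 ratio)
[CH3COOH]_dilute = 1.08 × 10^-3 / 0.0250 = 0.0432 mol/L
Dilution factor = 200.0 / 4.94 = 40.49
[CH3COOH]_stock = 0.0432 × 40.49 = 1.75 mol/L

1.75 mol/L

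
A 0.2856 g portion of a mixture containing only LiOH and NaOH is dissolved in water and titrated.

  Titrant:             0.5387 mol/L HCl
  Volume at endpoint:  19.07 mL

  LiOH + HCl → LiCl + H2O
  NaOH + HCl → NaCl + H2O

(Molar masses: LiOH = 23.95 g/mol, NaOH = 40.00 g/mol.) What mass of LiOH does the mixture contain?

0.1870 g

n(HCl) = 0.01907 × 0.5387 = 0.01027 mol
Let x = n(LiOH), y = n(NaOH).
Titrant: 1x + 1y = 0.01027;  mass: 23.95x + 40.00y = 0.2856
Solving, x = 7.808 × 10^-3 mol, y = 2.465 × 10^-3 mol
mass of LiOH = 7.808 × 10^-3 × 23.95 = 0.1870 g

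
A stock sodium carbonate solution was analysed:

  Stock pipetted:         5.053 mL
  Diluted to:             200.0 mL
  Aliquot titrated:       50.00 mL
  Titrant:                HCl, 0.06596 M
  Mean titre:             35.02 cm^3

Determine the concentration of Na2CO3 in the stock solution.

0.9143 M

Na2CO3 + 2 HCl → 2 NaCl + H2O + CO2
n(HCl) = 0.03502 × 0.06596 = 2.310 × 10^-3 mol
From the 1:2 ratio, n(Na2CO3) in the aliquot = 1/2 × 2.310 × 10^-3 = 1.155 × 10^-3 mol
[Na2CO3]_dilute = 1.155 × 10^-3 / 0.05000 = 0.02310 mol/L
Dilution factor = 200.0 / 5.053 = 39.58
[Na2CO3]_stock = 0.02310 × 39.58 = 0.9143 mol/L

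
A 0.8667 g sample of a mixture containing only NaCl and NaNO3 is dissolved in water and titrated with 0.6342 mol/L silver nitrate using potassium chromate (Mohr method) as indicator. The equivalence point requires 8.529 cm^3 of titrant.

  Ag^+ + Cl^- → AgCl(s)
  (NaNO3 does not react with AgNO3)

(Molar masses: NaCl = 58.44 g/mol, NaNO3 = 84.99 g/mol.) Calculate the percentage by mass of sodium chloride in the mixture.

n(AgNO3) = 0.008529 × 0.6342 = 5.409 × 10^-3 mol
Let x = n(NaCl), y = n(NaNO3).
Titrant: 1x = 5.409 × 10^-3;  mass: 58.44x + 84.99y = 0.8667
Solving, x = 5.409 × 10^-3 mol, y = 6.478 × 10^-3 mol
mass of NaCl = 5.409 × 10^-3 × 58.44 = 0.3161 g
% NaCl = 0.3161 / 0.8667 × 100 = 36.47 %

36.47 %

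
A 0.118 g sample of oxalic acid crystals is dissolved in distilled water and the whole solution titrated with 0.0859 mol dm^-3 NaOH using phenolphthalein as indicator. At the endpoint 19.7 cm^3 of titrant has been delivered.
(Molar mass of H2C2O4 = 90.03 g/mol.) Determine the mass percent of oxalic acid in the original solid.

64.6 %

H2C2O4 + 2 NaOH → Na2C2O4 + 2 H2O
n(NaOH) = 0.0197 L × 0.0859 mol/L = 1.69 × 10^-3 mol
From the 1:2 ratio, n(H2C2O4) = 1/2 × 1.69 × 10^-3 = 8.46 × 10^-4 mol
mass of H2C2O4 = 8.46 × 10^-4 × 90.03 g/mol = 0.0762 g
% H2C2O4 = 0.0762 / 0.118 × 100 = 64.6 %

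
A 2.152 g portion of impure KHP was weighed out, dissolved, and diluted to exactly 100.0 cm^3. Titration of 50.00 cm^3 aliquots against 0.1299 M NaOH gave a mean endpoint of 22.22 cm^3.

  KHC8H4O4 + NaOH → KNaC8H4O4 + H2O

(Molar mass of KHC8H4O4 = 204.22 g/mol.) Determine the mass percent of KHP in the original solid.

n(NaOH) per titration = 0.02222 × 0.1299 = 2.886 × 10^-3 mol
n(KHC8H4O4) in each aliquot = 2.886 × 10^-3 mol (1:1 ratio)
n(KHC8H4O4) in the whole flask = 2.886 × 10^-3 × 100.0/50.00 = 5.773 × 10^-3 mol
mass of KHC8H4O4 = 5.773 × 10^-3 × 204.22 = 1.179 g
% KHC8H4O4 = 1.179 / 2.152 × 100 = 54.78 %

54.78 %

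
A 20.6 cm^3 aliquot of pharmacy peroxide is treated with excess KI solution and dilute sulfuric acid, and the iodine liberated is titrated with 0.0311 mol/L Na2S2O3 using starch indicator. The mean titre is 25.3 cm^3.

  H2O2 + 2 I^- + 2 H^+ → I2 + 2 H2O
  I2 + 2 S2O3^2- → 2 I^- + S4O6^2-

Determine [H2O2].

0.0191 mol/L

n(S2O3^2-) = 0.0253 × 0.0311 = 7.87 × 10^-4 mol
n(I2) = n(S2O3^2-)/2 = 3.93 × 10^-4 mol
n(H2O2) in the aliquot = 3.93 × 10^-4 mol (1:1 ratio)
[H2O2] = 3.93 × 10^-4 / 0.0206 = 0.0191 mol/L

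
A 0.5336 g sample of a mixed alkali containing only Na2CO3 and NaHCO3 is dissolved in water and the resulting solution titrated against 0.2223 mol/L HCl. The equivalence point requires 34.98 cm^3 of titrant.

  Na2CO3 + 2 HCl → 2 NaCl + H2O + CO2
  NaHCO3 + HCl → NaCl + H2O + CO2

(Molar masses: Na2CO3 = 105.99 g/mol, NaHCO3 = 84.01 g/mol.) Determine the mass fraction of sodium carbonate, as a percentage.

n(HCl) = 0.03498 × 0.2223 = 7.776 × 10^-3 mol
Let x = n(Na2CO3), y = n(NaHCO3).
Titrant: 2x + 1y = 7.776 × 10^-3;  mass: 105.99x + 84.01y = 0.5336
Solving, x = 1.929 × 10^-3 mol, y = 3.918 × 10^-3 mol
mass of Na2CO3 = 1.929 × 10^-3 × 105.99 = 0.2045 g
% Na2CO3 = 0.2045 / 0.5336 × 100 = 38.32 %

38.32 %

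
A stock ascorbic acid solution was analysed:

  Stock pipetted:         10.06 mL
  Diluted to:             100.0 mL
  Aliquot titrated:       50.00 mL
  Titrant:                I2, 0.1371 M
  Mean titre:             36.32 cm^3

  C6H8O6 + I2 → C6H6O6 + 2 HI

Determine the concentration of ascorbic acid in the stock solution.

n(I2) = 0.03632 × 0.1371 = 4.979 × 10^-3 mol
n(C6H8O6) in the aliquot = 4.979 × 10^-3 mol (1:1 ratio)
[C6H8O6]_dilute = 4.979 × 10^-3 / 0.05000 = 0.09959 mol/L
Dilution factor = 100.0 / 10.06 = 9.940
[C6H8O6]_stock = 0.09959 × 9.940 = 0.9900 mol/L

0.9900 M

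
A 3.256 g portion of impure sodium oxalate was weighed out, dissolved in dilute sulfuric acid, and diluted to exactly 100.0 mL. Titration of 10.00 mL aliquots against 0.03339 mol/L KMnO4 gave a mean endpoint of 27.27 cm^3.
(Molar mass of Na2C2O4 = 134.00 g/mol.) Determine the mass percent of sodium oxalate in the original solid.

2 MnO4^- + 5 C2O4^2- + 16 H^+ → 2 Mn^2+ + 10 CO2 + 8 H2O
n(KMnO4) per titration = 0.02727 × 0.03339 = 9.105 × 10^-4 mol
From the 5:2 ratio, n(Na2C2O4) in each aliquot = 5/2 × 9.105 × 10^-4 = 2.276 × 10^-3 mol
n(Na2C2O4) in the whole flask = 2.276 × 10^-3 × 100.0/10.00 = 0.02276 mol
mass of Na2C2O4 = 0.02276 × 134.00 = 3.050 g
% Na2C2O4 = 3.050 / 3.256 × 100 = 93.68 %

93.68 %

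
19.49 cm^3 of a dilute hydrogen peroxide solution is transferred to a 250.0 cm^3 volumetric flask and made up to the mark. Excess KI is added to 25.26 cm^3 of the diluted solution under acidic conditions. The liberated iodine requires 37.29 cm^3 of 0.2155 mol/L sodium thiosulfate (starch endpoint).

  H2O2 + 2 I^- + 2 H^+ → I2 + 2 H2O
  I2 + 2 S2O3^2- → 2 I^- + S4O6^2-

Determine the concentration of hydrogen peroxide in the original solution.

n(S2O3^2-) = 0.03729 × 0.2155 = 8.036 × 10^-3 mol
n(I2) = n(S2O3^2-)/2 = 4.018 × 10^-3 mol
n(H2O2) in the aliquot = 4.018 × 10^-3 mol (1:1 ratio)
[H2O2]_dilute = 4.018 × 10^-3 / 0.02526 = 0.1591 mol/L
[H2O2]_original = 0.1591 × 250.0/19.49 = 2.040 mol/L

2.040 mol/L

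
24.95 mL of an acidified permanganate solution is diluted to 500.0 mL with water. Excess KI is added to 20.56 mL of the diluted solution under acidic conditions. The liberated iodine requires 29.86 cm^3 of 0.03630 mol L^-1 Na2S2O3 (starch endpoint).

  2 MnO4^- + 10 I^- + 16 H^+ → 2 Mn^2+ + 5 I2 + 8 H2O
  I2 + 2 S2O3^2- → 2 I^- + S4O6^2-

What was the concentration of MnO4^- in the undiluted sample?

n(S2O3^2-) = 0.02986 × 0.03630 = 1.084 × 10^-3 mol
n(I2) = n(S2O3^2-)/2 = 5.420 × 10^-4 mol
From the 2:5 ratio, n(MnO4^-) in the aliquot = 2/5 × 5.420 × 10^-4 = 2.168 × 10^-4 mol
[MnO4^-]_dilute = 2.168 × 10^-4 / 0.02056 = 0.01054 mol/L
[MnO4^-]_original = 0.01054 × 500.0/24.95 = 0.2113 mol/L

0.2113 mol/L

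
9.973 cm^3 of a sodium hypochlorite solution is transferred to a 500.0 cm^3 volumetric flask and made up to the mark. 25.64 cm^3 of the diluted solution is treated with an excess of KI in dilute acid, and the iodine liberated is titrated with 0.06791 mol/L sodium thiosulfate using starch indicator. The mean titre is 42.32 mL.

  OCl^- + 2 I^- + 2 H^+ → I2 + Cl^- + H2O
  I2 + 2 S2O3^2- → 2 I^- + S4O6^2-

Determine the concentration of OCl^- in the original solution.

2.810 mol/L

n(S2O3^2-) = 0.04232 × 0.06791 = 2.874 × 10^-3 mol
n(I2) = n(S2O3^2-)/2 = 1.437 × 10^-3 mol
n(OCl^-) in the aliquot = 1.437 × 10^-3 mol (1:1 ratio)
[OCl^-]_dilute = 1.437 × 10^-3 / 0.02564 = 0.05604 mol/L
[OCl^-]_original = 0.05604 × 500.0/9.973 = 2.810 mol/L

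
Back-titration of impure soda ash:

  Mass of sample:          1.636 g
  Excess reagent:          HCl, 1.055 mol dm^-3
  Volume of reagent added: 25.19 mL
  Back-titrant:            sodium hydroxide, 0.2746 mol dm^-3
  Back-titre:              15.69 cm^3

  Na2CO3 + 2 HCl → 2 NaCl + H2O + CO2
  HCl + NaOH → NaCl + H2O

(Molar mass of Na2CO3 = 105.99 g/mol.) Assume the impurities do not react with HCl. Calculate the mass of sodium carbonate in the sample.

n(HCl) added = 0.02519 × 1.055 = 0.02658 mol
n(NaOH) used in back-titration = 0.01569 × 0.2746 = 4.308 × 10^-3 mol
n(HCl) left over = 4.308 × 10^-3 mol (1:1 ratio)
n(HCl) consumed by analyte = 0.02658 − 4.308 × 10^-3 = 0.02227 mol
From the 1:2 ratio, n(Na2CO3) = 1/2 × 0.02227 = 0.01113 mol
mass of Na2CO3 = 0.01113 × 105.99 = 1.180 g

1.180 g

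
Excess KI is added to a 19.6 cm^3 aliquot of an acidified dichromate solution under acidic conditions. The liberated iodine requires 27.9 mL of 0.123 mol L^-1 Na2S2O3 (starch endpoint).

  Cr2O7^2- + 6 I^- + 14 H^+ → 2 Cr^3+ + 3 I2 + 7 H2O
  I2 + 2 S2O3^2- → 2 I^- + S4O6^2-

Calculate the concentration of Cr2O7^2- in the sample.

0.0292 mol/L

n(S2O3^2-) = 0.0279 × 0.123 = 3.43 × 10^-3 mol
n(I2) = n(S2O3^2-)/2 = 1.72 × 10^-3 mol
From the 1:3 ratio, n(Cr2O7^2-) in the aliquot = 1/3 × 1.72 × 10^-3 = 5.72 × 10^-4 mol
[Cr2O7^2-] = 5.72 × 10^-4 / 0.0196 = 0.0292 mol/L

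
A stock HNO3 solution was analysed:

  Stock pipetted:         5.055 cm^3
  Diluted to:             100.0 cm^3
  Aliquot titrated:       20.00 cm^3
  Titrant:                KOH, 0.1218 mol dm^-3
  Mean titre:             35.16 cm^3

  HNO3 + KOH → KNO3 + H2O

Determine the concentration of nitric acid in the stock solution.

n(KOH) = 0.03516 × 0.1218 = 4.282 × 10^-3 mol
n(HNO3) in the aliquot = 4.282 × 10^-3 mol (1:1 ratio)
[HNO3]_dilute = 4.282 × 10^-3 / 0.02000 = 0.2141 mol/L
Dilution factor = 100.0 / 5.055 = 19.78
[HNO3]_stock = 0.2141 × 19.78 = 4.236 mol/L

4.236 mol/L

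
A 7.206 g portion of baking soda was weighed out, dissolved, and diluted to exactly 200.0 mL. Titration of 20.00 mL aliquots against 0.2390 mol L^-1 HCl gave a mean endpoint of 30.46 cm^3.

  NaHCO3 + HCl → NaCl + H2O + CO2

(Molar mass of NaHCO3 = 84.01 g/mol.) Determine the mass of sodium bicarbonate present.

n(HCl) per titration = 0.03046 × 0.2390 = 7.280 × 10^-3 mol
n(NaHCO3) in each aliquot = 7.280 × 10^-3 mol (1:1 ratio)
n(NaHCO3) in the whole flask = 7.280 × 10^-3 × 200.0/20.00 = 0.07280 mol
mass of NaHCO3 = 0.07280 × 84.01 = 6.116 g

6.116 g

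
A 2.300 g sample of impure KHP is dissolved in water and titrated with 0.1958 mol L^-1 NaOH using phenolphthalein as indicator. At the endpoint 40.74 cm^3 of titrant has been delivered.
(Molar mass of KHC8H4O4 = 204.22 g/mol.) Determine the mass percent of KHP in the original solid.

KHC8H4O4 + NaOH → KNaC8H4O4 + H2O
n(NaOH) = 0.04074 L × 0.1958 mol/L = 7.977 × 10^-3 mol
n(KHC8H4O4) = 7.977 × 10^-3 mol (1:1 ratio)
mass of KHC8H4O4 = 7.977 × 10^-3 × 204.22 g/mol = 1.629 g
% KHC8H4O4 = 1.629 / 2.300 × 100 = 70.83 %

70.83 %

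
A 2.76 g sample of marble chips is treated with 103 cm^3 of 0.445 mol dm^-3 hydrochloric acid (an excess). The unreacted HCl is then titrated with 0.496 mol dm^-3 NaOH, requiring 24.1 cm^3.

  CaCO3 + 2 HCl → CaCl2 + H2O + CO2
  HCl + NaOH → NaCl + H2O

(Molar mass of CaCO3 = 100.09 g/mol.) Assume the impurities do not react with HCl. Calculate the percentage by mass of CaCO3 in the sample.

n(HCl) added = 0.103 × 0.445 = 0.0458 mol
n(NaOH) used in back-titration = 0.0241 × 0.496 = 0.0120 mol
n(HCl) left over = 0.0120 mol (1:1 ratio)
n(HCl) consumed by analyte = 0.0458 − 0.0120 = 0.0339 mol
From the 1:2 ratio, n(CaCO3) = 1/2 × 0.0339 = 0.0169 mol
mass of CaCO3 = 0.0169 × 100.09 = 1.70 g
% CaCO3 = 1.70 / 2.76 × 100 = 61.4 %

61.4 %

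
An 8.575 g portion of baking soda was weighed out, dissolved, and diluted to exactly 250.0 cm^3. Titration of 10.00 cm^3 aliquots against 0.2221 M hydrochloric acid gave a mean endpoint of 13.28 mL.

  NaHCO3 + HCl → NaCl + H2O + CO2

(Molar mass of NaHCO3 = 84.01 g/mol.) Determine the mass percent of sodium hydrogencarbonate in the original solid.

n(HCl) per titration = 0.01328 × 0.2221 = 2.949 × 10^-3 mol
n(NaHCO3) in each aliquot = 2.949 × 10^-3 mol (1:1 ratio)
n(NaHCO3) in the whole flask = 2.949 × 10^-3 × 250.0/10.00 = 0.07374 mol
mass of NaHCO3 = 0.07374 × 84.01 = 6.195 g
% NaHCO3 = 6.195 / 8.575 × 100 = 72.24 %

72.24 %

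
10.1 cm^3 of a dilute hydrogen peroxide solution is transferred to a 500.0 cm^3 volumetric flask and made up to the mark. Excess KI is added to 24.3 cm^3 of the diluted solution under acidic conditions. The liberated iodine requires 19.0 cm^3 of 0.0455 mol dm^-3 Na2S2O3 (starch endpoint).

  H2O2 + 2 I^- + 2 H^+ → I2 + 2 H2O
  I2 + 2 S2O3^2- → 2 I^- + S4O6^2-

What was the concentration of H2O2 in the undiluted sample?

0.881 mol/L

n(S2O3^2-) = 0.0190 × 0.0455 = 8.64 × 10^-4 mol
n(I2) = n(S2O3^2-)/2 = 4.32 × 10^-4 mol
n(H2O2) in the aliquot = 4.32 × 10^-4 mol (1:1 ratio)
[H2O2]_dilute = 4.32 × 10^-4 / 0.0243 = 0.0178 mol/L
[H2O2]_original = 0.0178 × 500.0/10.1 = 0.881 mol/L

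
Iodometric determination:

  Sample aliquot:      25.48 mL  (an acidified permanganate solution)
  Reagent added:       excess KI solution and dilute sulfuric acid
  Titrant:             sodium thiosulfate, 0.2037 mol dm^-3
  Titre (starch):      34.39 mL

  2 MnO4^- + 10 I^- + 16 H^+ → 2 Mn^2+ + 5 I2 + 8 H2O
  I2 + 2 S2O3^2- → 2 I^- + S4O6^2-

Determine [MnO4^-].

n(S2O3^2-) = 0.03439 × 0.2037 = 7.005 × 10^-3 mol
n(I2) = n(S2O3^2-)/2 = 3.503 × 10^-3 mol
From the 2:5 ratio, n(MnO4^-) in the aliquot = 2/5 × 3.503 × 10^-3 = 1.401 × 10^-3 mol
[MnO4^-] = 1.401 × 10^-3 / 0.02548 = 0.05499 mol/L

0.05499 mol/L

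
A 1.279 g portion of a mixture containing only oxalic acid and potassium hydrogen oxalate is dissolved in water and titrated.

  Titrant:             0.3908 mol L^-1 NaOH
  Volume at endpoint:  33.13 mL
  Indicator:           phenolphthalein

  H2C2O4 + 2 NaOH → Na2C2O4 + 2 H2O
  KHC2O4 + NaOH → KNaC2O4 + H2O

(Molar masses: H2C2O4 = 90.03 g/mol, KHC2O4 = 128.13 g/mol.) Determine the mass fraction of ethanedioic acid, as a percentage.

n(NaOH) = 0.03313 × 0.3908 = 0.01295 mol
Let x = n(H2C2O4), y = n(KHC2O4).
Titrant: 2x + 1y = 0.01295;  mass: 90.03x + 128.13y = 1.279
Solving, x = 2.286 × 10^-3 mol, y = 8.376 × 10^-3 mol
mass of H2C2O4 = 2.286 × 10^-3 × 90.03 = 0.2058 g
% H2C2O4 = 0.2058 / 1.279 × 100 = 16.09 %

16.09 %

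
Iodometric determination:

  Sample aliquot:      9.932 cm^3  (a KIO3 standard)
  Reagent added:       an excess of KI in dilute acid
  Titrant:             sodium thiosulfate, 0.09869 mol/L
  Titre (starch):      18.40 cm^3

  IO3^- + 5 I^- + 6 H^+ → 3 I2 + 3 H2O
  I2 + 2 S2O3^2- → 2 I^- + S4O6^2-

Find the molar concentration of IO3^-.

n(S2O3^2-) = 0.01840 × 0.09869 = 1.816 × 10^-3 mol
n(I2) = n(S2O3^2-)/2 = 9.079 × 10^-4 mol
From the 1:3 ratio, n(IO3^-) in the aliquot = 1/3 × 9.079 × 10^-4 = 3.026 × 10^-4 mol
[IO3^-] = 3.026 × 10^-4 / 0.009932 = 0.03047 mol/L

0.03047 mol/L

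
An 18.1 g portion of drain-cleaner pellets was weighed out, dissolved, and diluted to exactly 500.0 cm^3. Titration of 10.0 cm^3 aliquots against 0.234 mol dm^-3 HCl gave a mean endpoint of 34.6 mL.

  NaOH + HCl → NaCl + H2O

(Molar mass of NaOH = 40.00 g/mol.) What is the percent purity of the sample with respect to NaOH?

n(HCl) per titration = 0.0346 × 0.234 = 8.10 × 10^-3 mol
n(NaOH) in each aliquot = 8.10 × 10^-3 mol (1:1 ratio)
n(NaOH) in the whole flask = 8.10 × 10^-3 × 500.0/10.0 = 0.405 mol
mass of NaOH = 0.405 × 40.00 = 16.2 g
% NaOH = 16.2 / 18.1 × 100 = 89.5 %

89.5 %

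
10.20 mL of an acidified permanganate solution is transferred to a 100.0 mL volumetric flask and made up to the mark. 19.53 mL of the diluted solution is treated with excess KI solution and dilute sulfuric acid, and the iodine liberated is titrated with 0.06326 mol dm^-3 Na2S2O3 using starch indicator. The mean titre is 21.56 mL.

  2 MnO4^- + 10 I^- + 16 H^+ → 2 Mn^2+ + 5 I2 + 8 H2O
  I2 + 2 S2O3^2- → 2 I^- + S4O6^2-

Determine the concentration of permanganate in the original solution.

n(S2O3^2-) = 0.02156 × 0.06326 = 1.364 × 10^-3 mol
n(I2) = n(S2O3^2-)/2 = 6.819 × 10^-4 mol
From the 2:5 ratio, n(MnO4^-) in the aliquot = 2/5 × 6.819 × 10^-4 = 2.728 × 10^-4 mol
[MnO4^-]_dilute = 2.728 × 10^-4 / 0.01953 = 0.01397 mol/L
[MnO4^-]_original = 0.01397 × 100.0/10.20 = 0.1369 mol/L

0.1369 mol/L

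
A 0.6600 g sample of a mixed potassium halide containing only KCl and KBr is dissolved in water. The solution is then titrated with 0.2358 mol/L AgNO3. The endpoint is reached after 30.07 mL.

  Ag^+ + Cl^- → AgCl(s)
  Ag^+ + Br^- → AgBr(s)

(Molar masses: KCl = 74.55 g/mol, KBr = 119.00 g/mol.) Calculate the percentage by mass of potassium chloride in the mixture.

46.70 %

n(AgNO3) = 0.03007 × 0.2358 = 7.091 × 10^-3 mol
Let x = n(KCl), y = n(KBr).
Titrant: 1x + 1y = 7.091 × 10^-3;  mass: 74.55x + 119.00y = 0.6600
Solving, x = 4.134 × 10^-3 mol, y = 2.956 × 10^-3 mol
mass of KCl = 4.134 × 10^-3 × 74.55 = 0.3082 g
% KCl = 0.3082 / 0.6600 × 100 = 46.70 %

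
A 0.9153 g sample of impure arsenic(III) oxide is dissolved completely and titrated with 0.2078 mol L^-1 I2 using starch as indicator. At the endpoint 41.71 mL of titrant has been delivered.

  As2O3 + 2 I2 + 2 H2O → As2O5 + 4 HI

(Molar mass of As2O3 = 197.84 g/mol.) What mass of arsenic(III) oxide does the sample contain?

0.8574 g

n(I2) = 0.04171 L × 0.2078 mol/L = 8.667 × 10^-3 mol
From the 1:2 ratio, n(As2O3) = 1/2 × 8.667 × 10^-3 = 4.334 × 10^-3 mol
mass of As2O3 = 4.334 × 10^-3 × 197.84 g/mol = 0.8574 g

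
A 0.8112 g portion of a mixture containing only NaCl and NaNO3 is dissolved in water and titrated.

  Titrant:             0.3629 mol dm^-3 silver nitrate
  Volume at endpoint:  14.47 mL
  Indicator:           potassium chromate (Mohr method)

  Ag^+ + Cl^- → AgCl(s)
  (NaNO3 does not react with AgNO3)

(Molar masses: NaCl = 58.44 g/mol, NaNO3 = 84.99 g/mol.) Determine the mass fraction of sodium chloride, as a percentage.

n(AgNO3) = 0.01447 × 0.3629 = 5.251 × 10^-3 mol
Let x = n(NaCl), y = n(NaNO3).
Titrant: 1x = 5.251 × 10^-3;  mass: 58.44x + 84.99y = 0.8112
Solving, x = 5.251 × 10^-3 mol, y = 5.934 × 10^-3 mol
mass of NaCl = 5.251 × 10^-3 × 58.44 = 0.3069 g
% NaCl = 0.3069 / 0.8112 × 100 = 37.83 %

37.83 %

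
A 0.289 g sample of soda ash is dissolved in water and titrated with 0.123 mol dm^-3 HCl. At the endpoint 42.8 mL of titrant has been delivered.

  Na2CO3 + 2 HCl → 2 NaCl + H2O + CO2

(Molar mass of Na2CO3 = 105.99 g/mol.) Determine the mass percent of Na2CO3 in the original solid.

n(HCl) = 0.0428 L × 0.123 mol/L = 5.26 × 10^-3 mol
From the 1:2 ratio, n(Na2CO3) = 1/2 × 5.26 × 10^-3 = 2.63 × 10^-3 mol
mass of Na2CO3 = 2.63 × 10^-3 × 105.99 g/mol = 0.279 g
% Na2CO3 = 0.279 / 0.289 × 100 = 96.5 %

96.5 %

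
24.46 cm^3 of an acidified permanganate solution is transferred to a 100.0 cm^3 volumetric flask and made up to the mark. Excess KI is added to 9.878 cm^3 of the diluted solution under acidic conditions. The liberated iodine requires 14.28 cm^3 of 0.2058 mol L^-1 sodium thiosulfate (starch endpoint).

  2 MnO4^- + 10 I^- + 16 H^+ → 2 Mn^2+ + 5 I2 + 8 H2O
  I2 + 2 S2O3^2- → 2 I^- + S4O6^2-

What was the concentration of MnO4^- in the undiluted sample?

0.2433 mol/L

n(S2O3^2-) = 0.01428 × 0.2058 = 2.939 × 10^-3 mol
n(I2) = n(S2O3^2-)/2 = 1.469 × 10^-3 mol
From the 2:5 ratio, n(MnO4^-) in the aliquot = 2/5 × 1.469 × 10^-3 = 5.878 × 10^-4 mol
[MnO4^-]_dilute = 5.878 × 10^-4 / 0.009878 = 0.05950 mol/L
[MnO4^-]_original = 0.05950 × 100.0/24.46 = 0.2433 mol/L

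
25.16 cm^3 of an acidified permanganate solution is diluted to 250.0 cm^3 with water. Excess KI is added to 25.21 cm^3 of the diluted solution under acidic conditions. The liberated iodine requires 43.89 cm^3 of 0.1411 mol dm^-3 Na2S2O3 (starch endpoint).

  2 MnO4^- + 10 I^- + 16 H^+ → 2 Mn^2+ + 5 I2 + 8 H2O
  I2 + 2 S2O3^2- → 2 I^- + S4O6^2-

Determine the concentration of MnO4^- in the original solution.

0.4882 mol/L

n(S2O3^2-) = 0.04389 × 0.1411 = 6.193 × 10^-3 mol
n(I2) = n(S2O3^2-)/2 = 3.096 × 10^-3 mol
From the 2:5 ratio, n(MnO4^-) in the aliquot = 2/5 × 3.096 × 10^-3 = 1.239 × 10^-3 mol
[MnO4^-]_dilute = 1.239 × 10^-3 / 0.02521 = 0.04913 mol/L
[MnO4^-]_original = 0.04913 × 250.0/25.16 = 0.4882 mol/L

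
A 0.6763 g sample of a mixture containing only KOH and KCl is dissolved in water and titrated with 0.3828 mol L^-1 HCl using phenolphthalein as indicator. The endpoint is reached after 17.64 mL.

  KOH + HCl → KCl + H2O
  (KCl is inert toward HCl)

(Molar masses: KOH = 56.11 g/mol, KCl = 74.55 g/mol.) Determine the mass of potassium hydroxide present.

0.3789 g

n(HCl) = 0.01764 × 0.3828 = 6.753 × 10^-3 mol
Let x = n(KOH), y = n(KCl).
Titrant: 1x = 6.753 × 10^-3;  mass: 56.11x + 74.55y = 0.6763
Solving, x = 6.753 × 10^-3 mol, y = 3.989 × 10^-3 mol
mass of KOH = 6.753 × 10^-3 × 56.11 = 0.3789 g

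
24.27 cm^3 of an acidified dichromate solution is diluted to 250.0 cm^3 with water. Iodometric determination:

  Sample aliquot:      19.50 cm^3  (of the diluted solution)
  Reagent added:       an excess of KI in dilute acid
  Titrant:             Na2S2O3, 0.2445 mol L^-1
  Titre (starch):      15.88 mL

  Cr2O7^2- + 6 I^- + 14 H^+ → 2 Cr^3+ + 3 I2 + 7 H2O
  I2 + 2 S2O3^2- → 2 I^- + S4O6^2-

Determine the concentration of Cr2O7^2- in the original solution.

0.3418 mol/L

n(S2O3^2-) = 0.01588 × 0.2445 = 3.883 × 10^-3 mol
n(I2) = n(S2O3^2-)/2 = 1.941 × 10^-3 mol
From the 1:3 ratio, n(Cr2O7^2-) in the aliquot = 1/3 × 1.941 × 10^-3 = 6.471 × 10^-4 mol
[Cr2O7^2-]_dilute = 6.471 × 10^-4 / 0.01950 = 0.03319 mol/L
[Cr2O7^2-]_original = 0.03319 × 250.0/24.27 = 0.3418 mol/L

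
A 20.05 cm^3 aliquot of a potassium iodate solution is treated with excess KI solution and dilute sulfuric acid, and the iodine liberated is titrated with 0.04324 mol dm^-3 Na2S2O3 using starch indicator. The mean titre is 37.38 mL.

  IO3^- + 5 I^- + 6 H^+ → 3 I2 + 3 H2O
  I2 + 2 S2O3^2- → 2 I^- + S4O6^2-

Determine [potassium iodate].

0.01344 mol/L

n(S2O3^2-) = 0.03738 × 0.04324 = 1.616 × 10^-3 mol
n(I2) = n(S2O3^2-)/2 = 8.082 × 10^-4 mol
From the 1:3 ratio, n(IO3^-) in the aliquot = 1/3 × 8.082 × 10^-4 = 2.694 × 10^-4 mol
[IO3^-] = 2.694 × 10^-4 / 0.02005 = 0.01344 mol/L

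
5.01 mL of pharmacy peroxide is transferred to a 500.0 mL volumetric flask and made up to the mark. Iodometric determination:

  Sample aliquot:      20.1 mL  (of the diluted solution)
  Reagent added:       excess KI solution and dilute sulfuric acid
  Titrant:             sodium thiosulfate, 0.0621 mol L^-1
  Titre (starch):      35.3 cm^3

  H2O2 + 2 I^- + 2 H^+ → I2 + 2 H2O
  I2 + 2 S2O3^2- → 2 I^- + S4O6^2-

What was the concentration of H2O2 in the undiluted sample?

n(S2O3^2-) = 0.0353 × 0.0621 = 2.19 × 10^-3 mol
n(I2) = n(S2O3^2-)/2 = 1.10 × 10^-3 mol
n(H2O2) in the aliquot = 1.10 × 10^-3 mol (1:1 ratio)
[H2O2]_dilute = 1.10 × 10^-3 / 0.0201 = 0.0545 mol/L
[H2O2]_original = 0.0545 × 500.0/5.01 = 5.44 mol/L

5.44 mol/L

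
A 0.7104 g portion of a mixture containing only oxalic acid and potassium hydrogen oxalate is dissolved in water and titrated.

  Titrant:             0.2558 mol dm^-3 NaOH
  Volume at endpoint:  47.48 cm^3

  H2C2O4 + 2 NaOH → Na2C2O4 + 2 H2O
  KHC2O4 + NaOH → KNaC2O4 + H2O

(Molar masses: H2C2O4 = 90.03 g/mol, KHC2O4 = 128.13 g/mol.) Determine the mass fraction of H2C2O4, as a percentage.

64.48 %

n(NaOH) = 0.04748 × 0.2558 = 0.01215 mol
Let x = n(H2C2O4), y = n(KHC2O4).
Titrant: 2x + 1y = 0.01215;  mass: 90.03x + 128.13y = 0.7104
Solving, x = 5.088 × 10^-3 mol, y = 1.969 × 10^-3 mol
mass of H2C2O4 = 5.088 × 10^-3 × 90.03 = 0.4581 g
% H2C2O4 = 0.4581 / 0.7104 × 100 = 64.48 %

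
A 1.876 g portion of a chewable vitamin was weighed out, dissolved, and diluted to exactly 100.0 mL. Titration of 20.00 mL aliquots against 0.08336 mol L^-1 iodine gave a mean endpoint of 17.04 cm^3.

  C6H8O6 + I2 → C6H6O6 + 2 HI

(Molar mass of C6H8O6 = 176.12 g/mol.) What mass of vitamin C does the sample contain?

n(I2) per titration = 0.01704 × 0.08336 = 1.420 × 10^-3 mol
n(C6H8O6) in each aliquot = 1.420 × 10^-3 mol (1:1 ratio)
n(C6H8O6) in the whole flask = 1.420 × 10^-3 × 100.0/20.00 = 7.102 × 10^-3 mol
mass of C6H8O6 = 7.102 × 10^-3 × 176.12 = 1.251 g

1.251 g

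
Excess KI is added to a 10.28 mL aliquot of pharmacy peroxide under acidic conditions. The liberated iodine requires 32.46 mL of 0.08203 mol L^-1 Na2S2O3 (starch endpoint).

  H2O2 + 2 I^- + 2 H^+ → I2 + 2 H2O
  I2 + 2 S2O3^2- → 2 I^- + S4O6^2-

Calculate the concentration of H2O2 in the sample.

n(S2O3^2-) = 0.03246 × 0.08203 = 2.663 × 10^-3 mol
n(I2) = n(S2O3^2-)/2 = 1.331 × 10^-3 mol
n(H2O2) in the aliquot = 1.331 × 10^-3 mol (1:1 ratio)
[H2O2] = 1.331 × 10^-3 / 0.01028 = 0.1295 mol/L

0.1295 mol/L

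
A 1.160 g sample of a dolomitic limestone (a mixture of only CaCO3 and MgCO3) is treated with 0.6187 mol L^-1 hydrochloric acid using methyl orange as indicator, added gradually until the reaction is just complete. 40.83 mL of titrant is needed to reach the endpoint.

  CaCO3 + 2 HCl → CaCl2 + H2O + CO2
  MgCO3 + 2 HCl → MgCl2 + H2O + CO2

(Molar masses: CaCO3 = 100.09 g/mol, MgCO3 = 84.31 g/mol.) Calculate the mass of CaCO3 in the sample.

0.6032 g

n(HCl) = 0.04083 × 0.6187 = 0.02526 mol
Let x = n(CaCO3), y = n(MgCO3).
Titrant: 2x + 2y = 0.02526;  mass: 100.09x + 84.31y = 1.160
Solving, x = 6.027 × 10^-3 mol, y = 6.604 × 10^-3 mol
mass of CaCO3 = 6.027 × 10^-3 × 100.09 = 0.6032 g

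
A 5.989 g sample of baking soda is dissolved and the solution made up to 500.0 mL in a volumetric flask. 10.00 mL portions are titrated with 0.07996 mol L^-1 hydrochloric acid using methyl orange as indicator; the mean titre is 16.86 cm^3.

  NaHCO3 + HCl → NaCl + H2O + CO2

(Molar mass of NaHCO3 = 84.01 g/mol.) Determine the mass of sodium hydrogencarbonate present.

n(HCl) per titration = 0.01686 × 0.07996 = 1.348 × 10^-3 mol
n(NaHCO3) in each aliquot = 1.348 × 10^-3 mol (1:1 ratio)
n(NaHCO3) in the whole flask = 1.348 × 10^-3 × 500.0/10.00 = 0.06741 mol
mass of NaHCO3 = 0.06741 × 84.01 = 5.663 g

5.663 g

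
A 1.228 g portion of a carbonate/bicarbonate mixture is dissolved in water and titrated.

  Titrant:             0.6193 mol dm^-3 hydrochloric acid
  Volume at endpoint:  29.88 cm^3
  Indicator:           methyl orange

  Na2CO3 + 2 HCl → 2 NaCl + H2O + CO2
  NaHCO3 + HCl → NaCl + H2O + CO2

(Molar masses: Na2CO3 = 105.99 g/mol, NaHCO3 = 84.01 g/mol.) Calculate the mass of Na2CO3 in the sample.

n(HCl) = 0.02988 × 0.6193 = 0.01850 mol
Let x = n(Na2CO3), y = n(NaHCO3).
Titrant: 2x + 1y = 0.01850;  mass: 105.99x + 84.01y = 1.228
Solving, x = 5.265 × 10^-3 mol, y = 7.975 × 10^-3 mol
mass of Na2CO3 = 5.265 × 10^-3 × 105.99 = 0.5580 g

0.5580 g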